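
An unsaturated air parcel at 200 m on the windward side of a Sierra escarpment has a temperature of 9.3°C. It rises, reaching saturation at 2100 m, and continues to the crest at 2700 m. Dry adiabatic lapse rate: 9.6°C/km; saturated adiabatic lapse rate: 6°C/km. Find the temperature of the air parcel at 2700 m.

200 → 2100 m (dry, 9.6°C/km): ΔT = -9.6 × 1.9 = -18.24°C → T = -8.94°C
2100 → 2700 m (saturated, 6°C/km): ΔT = -6 × 0.6 = -3.6°C → T = -12.54°C

-12.54°C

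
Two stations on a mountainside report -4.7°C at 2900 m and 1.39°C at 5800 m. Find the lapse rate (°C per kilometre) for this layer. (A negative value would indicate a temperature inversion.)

-2.1°C/km

Γ = −ΔT/Δz = (-4.7 − 1.39) / (5800 − 2900) m
  = -6.09°C / 2.9 km = -2.1°C/km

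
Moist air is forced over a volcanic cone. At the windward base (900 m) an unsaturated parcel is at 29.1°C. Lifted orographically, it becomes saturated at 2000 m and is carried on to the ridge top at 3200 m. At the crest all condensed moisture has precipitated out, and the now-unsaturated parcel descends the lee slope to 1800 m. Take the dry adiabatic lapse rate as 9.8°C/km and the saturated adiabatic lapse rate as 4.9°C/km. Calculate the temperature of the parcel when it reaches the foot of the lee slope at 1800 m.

26.16°C

Dry to 2000 m: -9.8 × 1.1 km = -10.78°C, so T = 18.32°C.
Saturated to 3200 m: -4.9 × 1.2 km = -5.88°C, so T = 12.44°C.
Dry descent to 1800 m: +9.8 × 1.4 km = +13.72°C, so T = 26.16°C.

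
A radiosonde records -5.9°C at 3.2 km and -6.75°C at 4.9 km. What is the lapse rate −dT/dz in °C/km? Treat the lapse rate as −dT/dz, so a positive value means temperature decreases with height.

0.5°C/km

Γ = −ΔT/Δz = (-5.9 − (-6.75)) / (4900 − 3200) m
  = 0.85°C / 1.7 km = 0.5°C/km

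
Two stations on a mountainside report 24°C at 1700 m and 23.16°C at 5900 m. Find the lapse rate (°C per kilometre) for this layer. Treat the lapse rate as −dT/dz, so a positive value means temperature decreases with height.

Γ = −ΔT/Δz = (24 − 23.16) / (5900 − 1700) m
  = 0.84°C / 4.2 km = 0.2°C/km

0.2°C/km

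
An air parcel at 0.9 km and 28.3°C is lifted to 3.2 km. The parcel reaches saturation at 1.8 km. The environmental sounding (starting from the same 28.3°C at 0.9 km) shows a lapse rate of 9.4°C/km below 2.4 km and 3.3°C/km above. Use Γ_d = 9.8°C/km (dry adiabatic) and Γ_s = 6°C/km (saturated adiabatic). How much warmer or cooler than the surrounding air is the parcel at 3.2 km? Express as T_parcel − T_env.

Parcel:
  900–1800 m, dry: Δz = 0.9 km ⇒ ΔT = -8.82°C; T = 19.48°C
  1800–3200 m, saturated: Δz = 1.4 km ⇒ ΔT = -8.4°C; T = 11.08°C
Environment:
  900–2400 m, environment, lower layer: Δz = 1.5 km ⇒ ΔT = -14.1°C; T = 14.2°C
  2400–3200 m, environment, upper layer: Δz = 0.8 km ⇒ ΔT = -2.64°C; T = 11.56°C
T_parcel − T_env = 11.08 − 11.56 = -0.48°C

-0.48°C (parcel cooler than environment)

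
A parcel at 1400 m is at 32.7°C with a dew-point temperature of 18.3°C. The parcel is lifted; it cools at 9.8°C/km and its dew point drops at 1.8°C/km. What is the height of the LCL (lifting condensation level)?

3200 m

T and T_d converge at 9.8 − 1.8 = 8°C per km
Height above start = (32.7 − 18.3) / 8 = 1.8 km
LCL altitude = 1400 m + 1800 m = 3200 m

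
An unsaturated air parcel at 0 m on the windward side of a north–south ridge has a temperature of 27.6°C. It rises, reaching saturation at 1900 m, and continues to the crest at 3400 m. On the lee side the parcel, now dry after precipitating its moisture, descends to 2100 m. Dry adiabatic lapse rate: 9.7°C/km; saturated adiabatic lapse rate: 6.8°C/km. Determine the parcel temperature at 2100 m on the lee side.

0–1900 m, dry: Δz = 1.9 km ⇒ ΔT = -18.43°C; T = 9.17°C
1900–3400 m, saturated: Δz = 1.5 km ⇒ ΔT = -10.2°C; T = -1.03°C
3400–2100 m, dry descent: Δz = 1.3 km ⇒ ΔT = +12.61°C; T = 11.58°C

11.58°C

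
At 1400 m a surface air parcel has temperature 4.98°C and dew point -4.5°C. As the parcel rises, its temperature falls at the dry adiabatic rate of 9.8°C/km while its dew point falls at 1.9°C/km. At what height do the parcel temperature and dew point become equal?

T and T_d converge at 9.8 − 1.9 = 7.9°C per km
Height above start = (4.98 − (-4.5)) / 7.9 = 1.2 km
LCL altitude = 1400 m + 1200 m = 2600 m

2600 m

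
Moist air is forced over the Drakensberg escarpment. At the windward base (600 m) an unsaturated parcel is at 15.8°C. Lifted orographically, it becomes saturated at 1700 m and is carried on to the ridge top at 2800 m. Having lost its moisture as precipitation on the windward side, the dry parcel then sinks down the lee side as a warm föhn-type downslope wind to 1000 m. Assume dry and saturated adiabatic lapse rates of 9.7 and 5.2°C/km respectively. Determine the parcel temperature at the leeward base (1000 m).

16.87°C

Dry to 1700 m: -9.7 × 1.1 km = -10.67°C, so T = 5.13°C.
Saturated to 2800 m: -5.2 × 1.1 km = -5.72°C, so T = -0.59°C.
Dry descent to 1000 m: +9.7 × 1.8 km = +17.46°C, so T = 16.87°C.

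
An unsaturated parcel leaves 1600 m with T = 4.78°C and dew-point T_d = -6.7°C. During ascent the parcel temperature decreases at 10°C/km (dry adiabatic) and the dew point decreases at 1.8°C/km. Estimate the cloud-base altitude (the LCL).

T and T_d converge at 10 − 1.8 = 8.2°C per km
Height above start = (4.78 − (-6.7)) / 8.2 = 1.4 km
LCL altitude = 1600 m + 1400 m = 3000 m

3000 m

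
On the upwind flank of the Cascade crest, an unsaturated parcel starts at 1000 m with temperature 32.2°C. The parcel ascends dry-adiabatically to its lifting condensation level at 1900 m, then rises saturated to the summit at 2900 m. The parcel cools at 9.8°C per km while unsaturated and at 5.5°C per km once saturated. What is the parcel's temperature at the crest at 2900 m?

17.88°C

1000–1900 m, dry: Δz = 0.9 km ⇒ ΔT = -8.82°C; T = 23.38°C
1900–2900 m, saturated: Δz = 1 km ⇒ ΔT = -5.5°C; T = 17.88°C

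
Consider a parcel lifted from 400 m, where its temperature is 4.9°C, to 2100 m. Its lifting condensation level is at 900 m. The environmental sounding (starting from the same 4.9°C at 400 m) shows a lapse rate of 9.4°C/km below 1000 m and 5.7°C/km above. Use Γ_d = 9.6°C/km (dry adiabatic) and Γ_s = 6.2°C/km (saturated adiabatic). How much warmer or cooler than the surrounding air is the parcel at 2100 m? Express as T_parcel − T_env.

-0.33°C (parcel cooler than environment)

Parcel:
  400–900 m, dry: Δz = 0.5 km ⇒ ΔT = -4.8°C; T = 0.1°C
  900–2100 m, saturated: Δz = 1.2 km ⇒ ΔT = -7.44°C; T = -7.34°C
Environment:
  400–1000 m, environment, lower layer: Δz = 0.6 km ⇒ ΔT = -5.64°C; T = -0.74°C
  1000–2100 m, environment, upper layer: Δz = 1.1 km ⇒ ΔT = -6.27°C; T = -7.01°C
T_parcel − T_env = -7.34 − (-7.01) = -0.33°C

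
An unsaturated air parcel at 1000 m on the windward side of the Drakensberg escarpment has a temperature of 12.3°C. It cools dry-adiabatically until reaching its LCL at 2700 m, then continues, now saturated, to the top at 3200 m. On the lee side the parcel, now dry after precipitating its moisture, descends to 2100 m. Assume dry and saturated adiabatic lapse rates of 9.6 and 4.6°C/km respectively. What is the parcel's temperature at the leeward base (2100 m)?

From 1000 m to 2700 m (dry): cools by 9.6 × 1.7 = 16.32°C, giving -4.02°C.
From 2700 m to 3200 m (saturated): cools by 4.6 × 0.5 = 2.3°C, giving -6.32°C.
From 3200 m to 2100 m (dry descent): warms by 9.6 × 1.1 = 10.56°C, giving 4.24°C.

4.24°C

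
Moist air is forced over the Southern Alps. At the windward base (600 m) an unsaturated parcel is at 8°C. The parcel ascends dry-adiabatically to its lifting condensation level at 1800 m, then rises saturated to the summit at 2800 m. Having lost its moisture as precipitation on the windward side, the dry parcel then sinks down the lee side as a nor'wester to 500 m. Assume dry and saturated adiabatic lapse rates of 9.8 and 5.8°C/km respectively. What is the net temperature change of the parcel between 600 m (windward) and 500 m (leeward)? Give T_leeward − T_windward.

600 → 1800 m (dry, 9.8°C/km): ΔT = -9.8 × 1.2 = -11.76°C → T = -3.76°C
1800 → 2800 m (saturated, 5.8°C/km): ΔT = -5.8 × 1 = -5.8°C → T = -9.56°C
2800 → 500 m (dry descent, 9.8°C/km): ΔT = +9.8 × 2.3 = +22.54°C → T = 12.98°C
Net change vs windward start: 12.98 − 8 = +4.98°C

+4.98°C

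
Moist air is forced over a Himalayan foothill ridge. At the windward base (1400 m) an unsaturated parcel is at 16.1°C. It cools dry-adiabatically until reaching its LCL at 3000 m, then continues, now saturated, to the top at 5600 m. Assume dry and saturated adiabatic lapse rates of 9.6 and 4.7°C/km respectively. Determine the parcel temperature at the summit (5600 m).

-11.48°C

1400–3000 m, dry: Δz = 1.6 km ⇒ ΔT = -15.36°C; T = 0.74°C
3000–5600 m, saturated: Δz = 2.6 km ⇒ ΔT = -12.22°C; T = -11.48°C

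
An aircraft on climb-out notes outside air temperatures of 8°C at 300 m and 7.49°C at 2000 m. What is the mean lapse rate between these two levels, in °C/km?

0.3°C/km

Γ = −ΔT/Δz = (8 − 7.49) / (2000 − 300) m
  = 0.51°C / 1.7 km = 0.3°C/km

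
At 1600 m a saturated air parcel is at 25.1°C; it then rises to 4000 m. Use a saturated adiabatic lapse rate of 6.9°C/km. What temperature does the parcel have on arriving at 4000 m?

Saturated adiabatic to 4000 m: -6.9 × 2.4 km = -16.56°C, so T = 8.54°C.

8.54°C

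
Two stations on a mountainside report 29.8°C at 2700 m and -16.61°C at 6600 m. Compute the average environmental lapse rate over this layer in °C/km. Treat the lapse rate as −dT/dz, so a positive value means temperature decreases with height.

Γ = −ΔT/Δz = (29.8 − (-16.61)) / (6600 − 2700) m
  = 46.41°C / 3.9 km = 11.9°C/km

11.9°C/km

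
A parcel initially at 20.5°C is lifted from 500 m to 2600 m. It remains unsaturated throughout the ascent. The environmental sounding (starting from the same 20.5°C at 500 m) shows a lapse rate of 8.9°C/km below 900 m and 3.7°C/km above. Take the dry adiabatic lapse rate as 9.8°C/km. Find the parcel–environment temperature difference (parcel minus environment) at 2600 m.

Parcel:
  500–2600 m, dry: Δz = 2.1 km ⇒ ΔT = -20.58°C; T = -0.08°C
Environment:
  500–900 m, environment, lower layer: Δz = 0.4 km ⇒ ΔT = -3.56°C; T = 16.94°C
  900–2600 m, environment, upper layer: Δz = 1.7 km ⇒ ΔT = -6.29°C; T = 10.65°C
T_parcel − T_env = -0.08 − 10.65 = -10.73°C

-10.73°C (parcel cooler than environment)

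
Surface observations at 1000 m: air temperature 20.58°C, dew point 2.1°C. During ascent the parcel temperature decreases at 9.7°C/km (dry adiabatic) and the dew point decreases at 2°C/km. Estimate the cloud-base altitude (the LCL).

3400 m

T and T_d converge at 9.7 − 2 = 7.7°C per km
Height above start = (20.58 − 2.1) / 7.7 = 2.4 km
LCL altitude = 1000 m + 2400 m = 3400 m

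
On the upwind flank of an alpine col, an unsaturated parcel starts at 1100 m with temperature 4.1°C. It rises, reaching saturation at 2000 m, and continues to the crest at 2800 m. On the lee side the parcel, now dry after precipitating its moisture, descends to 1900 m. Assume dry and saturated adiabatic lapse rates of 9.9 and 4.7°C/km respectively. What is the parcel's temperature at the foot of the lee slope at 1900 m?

0.34°C

1100 → 2000 m (dry, 9.9°C/km): ΔT = -9.9 × 0.9 = -8.91°C → T = -4.81°C
2000 → 2800 m (saturated, 4.7°C/km): ΔT = -4.7 × 0.8 = -3.76°C → T = -8.57°C
2800 → 1900 m (dry descent, 9.9°C/km): ΔT = +9.9 × 0.9 = +8.91°C → T = 0.34°C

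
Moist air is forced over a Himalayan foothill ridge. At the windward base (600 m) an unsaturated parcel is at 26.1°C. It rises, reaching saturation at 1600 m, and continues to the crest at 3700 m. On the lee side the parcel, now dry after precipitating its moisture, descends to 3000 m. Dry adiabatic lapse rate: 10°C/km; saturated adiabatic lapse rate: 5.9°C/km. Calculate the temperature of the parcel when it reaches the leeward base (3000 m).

Dry to 1600 m: -10 × 1 km = -10°C, so T = 16.1°C.
Saturated to 3700 m: -5.9 × 2.1 km = -12.39°C, so T = 3.71°C.
Dry descent to 3000 m: +10 × 0.7 km = +7°C, so T = 10.71°C.

10.71°C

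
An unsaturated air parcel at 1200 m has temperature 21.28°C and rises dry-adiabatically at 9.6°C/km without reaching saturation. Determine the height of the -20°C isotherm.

5500 m

Height above start = (21.28 − (-20)) / 9.6 = 4.3 km
Altitude = 1200 m + 4300 m = 5500 m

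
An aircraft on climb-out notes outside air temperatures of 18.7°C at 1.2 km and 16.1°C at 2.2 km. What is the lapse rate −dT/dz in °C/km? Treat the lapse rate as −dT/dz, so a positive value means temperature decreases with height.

2.6°C/km

Γ = −ΔT/Δz = (18.7 − 16.1) / (2200 − 1200) m
  = 2.6°C / 1 km = 2.6°C/km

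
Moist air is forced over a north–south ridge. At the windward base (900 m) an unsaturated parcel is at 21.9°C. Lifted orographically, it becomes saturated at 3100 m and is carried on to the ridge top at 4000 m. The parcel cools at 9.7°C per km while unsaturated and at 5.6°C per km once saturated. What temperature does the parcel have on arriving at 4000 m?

-4.48°C

900–3100 m, dry: Δz = 2.2 km ⇒ ΔT = -21.34°C; T = 0.56°C
3100–4000 m, saturated: Δz = 0.9 km ⇒ ΔT = -5.04°C; T = -4.48°C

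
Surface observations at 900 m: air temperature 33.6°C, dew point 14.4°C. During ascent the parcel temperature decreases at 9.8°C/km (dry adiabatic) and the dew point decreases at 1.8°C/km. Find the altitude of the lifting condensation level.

3300 m

T and T_d converge at 9.8 − 1.8 = 8°C per km
Height above start = (33.6 − 14.4) / 8 = 2.4 km
LCL altitude = 900 m + 2400 m = 3300 m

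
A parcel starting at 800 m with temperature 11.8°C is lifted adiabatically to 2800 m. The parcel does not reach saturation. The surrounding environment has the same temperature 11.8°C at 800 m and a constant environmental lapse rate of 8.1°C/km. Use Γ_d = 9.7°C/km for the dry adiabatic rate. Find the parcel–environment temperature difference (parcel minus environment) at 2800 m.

Parcel:
  800 → 2800 m (dry, 9.7°C/km): ΔT = -9.7 × 2 = -19.4°C → T = -7.6°C
Environment:
  800 → 2800 m (environment, 8.1°C/km): ΔT = -8.1 × 2 = -16.2°C → T = -4.4°C
T_parcel − T_env = -7.6 − (-4.4) = -3.2°C

-3.2°C (parcel cooler than environment)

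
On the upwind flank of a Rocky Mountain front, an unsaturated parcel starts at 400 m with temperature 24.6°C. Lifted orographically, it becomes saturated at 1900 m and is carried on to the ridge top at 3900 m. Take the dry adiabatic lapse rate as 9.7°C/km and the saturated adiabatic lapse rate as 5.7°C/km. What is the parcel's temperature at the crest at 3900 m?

-1.35°C

From 400 m to 1900 m (dry): cools by 9.7 × 1.5 = 14.55°C, giving 10.05°C.
From 1900 m to 3900 m (saturated): cools by 5.7 × 2 = 11.4°C, giving -1.35°C.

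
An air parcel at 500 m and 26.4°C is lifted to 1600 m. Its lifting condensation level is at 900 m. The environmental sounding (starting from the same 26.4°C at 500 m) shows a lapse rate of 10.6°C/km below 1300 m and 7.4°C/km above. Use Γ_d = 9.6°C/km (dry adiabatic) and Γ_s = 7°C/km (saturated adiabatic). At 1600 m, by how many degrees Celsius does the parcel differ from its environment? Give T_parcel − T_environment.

Parcel:
  500 → 900 m (dry, 9.6°C/km): ΔT = -9.6 × 0.4 = -3.84°C → T = 22.56°C
  900 → 1600 m (saturated, 7°C/km): ΔT = -7 × 0.7 = -4.9°C → T = 17.66°C
Environment:
  500 → 1300 m (environment, lower layer, 10.6°C/km): ΔT = -10.6 × 0.8 = -8.48°C → T = 17.92°C
  1300 → 1600 m (environment, upper layer, 7.4°C/km): ΔT = -7.4 × 0.3 = -2.22°C → T = 15.7°C
T_parcel − T_env = 17.66 − 15.7 = +1.96°C

+1.96°C (parcel warmer than environment)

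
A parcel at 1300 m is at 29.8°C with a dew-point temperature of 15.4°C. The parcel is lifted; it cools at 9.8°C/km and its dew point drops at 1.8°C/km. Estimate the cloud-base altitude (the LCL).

3100 m

T and T_d converge at 9.8 − 1.8 = 8°C per km
Height above start = (29.8 − 15.4) / 8 = 1.8 km
LCL altitude = 1300 m + 1800 m = 3100 m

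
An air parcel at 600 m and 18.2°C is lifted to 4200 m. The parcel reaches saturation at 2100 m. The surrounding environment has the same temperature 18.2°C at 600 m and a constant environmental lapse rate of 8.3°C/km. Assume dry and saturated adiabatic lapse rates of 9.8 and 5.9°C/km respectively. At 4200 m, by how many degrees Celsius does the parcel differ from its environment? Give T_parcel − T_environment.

Parcel:
  Dry to 2100 m: -9.8 × 1.5 km = -14.7°C, so T = 3.5°C.
  Saturated to 4200 m: -5.9 × 2.1 km = -12.39°C, so T = -8.89°C.
Environment:
  Environment to 4200 m: -8.3 × 3.6 km = -29.88°C, so T = -11.68°C.
T_parcel − T_env = -8.89 − (-11.68) = +2.79°C

+2.79°C (parcel warmer than environment)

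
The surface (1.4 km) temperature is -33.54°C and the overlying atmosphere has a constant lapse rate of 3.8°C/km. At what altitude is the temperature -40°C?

Height above start = (-33.54 − (-40)) / 3.8 = 1.7 km
Altitude = 1400 m + 1700 m = 3100 m

3.1 km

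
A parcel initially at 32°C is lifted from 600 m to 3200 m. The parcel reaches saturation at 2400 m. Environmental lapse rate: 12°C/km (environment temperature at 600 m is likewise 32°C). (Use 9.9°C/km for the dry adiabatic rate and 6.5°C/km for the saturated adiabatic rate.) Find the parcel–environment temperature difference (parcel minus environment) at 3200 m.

+8.18°C (parcel warmer than environment)

Parcel:
  Dry to 2400 m: -9.9 × 1.8 km = -17.82°C, so T = 14.18°C.
  Saturated to 3200 m: -6.5 × 0.8 km = -5.2°C, so T = 8.98°C.
Environment:
  Environment to 3200 m: -12 × 2.6 km = -31.2°C, so T = 0.8°C.
T_parcel − T_env = 8.98 − 0.8 = +8.18°C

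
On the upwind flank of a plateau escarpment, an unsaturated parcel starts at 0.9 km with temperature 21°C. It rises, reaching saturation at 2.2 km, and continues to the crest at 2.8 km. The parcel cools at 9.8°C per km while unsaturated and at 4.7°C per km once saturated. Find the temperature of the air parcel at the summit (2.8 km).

From 900 m to 2200 m (dry): cools by 9.8 × 1.3 = 12.74°C, giving 8.26°C.
From 2200 m to 2800 m (saturated): cools by 4.7 × 0.6 = 2.82°C, giving 5.44°C.

5.44°C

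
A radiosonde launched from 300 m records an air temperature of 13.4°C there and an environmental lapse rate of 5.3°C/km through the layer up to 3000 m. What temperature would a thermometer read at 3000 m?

From 300 m to 3000 m (environmental): cools by 5.3 × 2.7 = 14.31°C, giving -0.91°C.

-0.91°C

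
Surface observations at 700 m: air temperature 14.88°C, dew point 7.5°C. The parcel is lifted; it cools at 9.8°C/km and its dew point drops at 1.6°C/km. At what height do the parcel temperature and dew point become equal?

1600 m

T and T_d converge at 9.8 − 1.6 = 8.2°C per km
Height above start = (14.88 − 7.5) / 8.2 = 0.9 km
LCL altitude = 700 m + 900 m = 1600 m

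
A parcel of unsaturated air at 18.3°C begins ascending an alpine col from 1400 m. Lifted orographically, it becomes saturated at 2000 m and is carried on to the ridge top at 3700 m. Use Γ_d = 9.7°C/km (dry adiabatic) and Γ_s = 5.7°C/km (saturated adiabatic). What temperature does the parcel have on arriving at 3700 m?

2.79°C

From 1400 m to 2000 m (dry): cools by 9.7 × 0.6 = 5.82°C, giving 12.48°C.
From 2000 m to 3700 m (saturated): cools by 5.7 × 1.7 = 9.69°C, giving 2.79°C.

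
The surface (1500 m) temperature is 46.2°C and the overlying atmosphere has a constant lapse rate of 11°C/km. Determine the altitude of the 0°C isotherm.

5700 m

Height above start = (46.2 − 0) / 11 = 4.2 km
Altitude = 1500 m + 4200 m = 5700 m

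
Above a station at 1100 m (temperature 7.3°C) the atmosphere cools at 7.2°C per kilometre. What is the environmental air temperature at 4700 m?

1100 → 4700 m (environmental, 7.2°C/km): ΔT = -7.2 × 3.6 = -25.92°C → T = -18.62°C

-18.62°C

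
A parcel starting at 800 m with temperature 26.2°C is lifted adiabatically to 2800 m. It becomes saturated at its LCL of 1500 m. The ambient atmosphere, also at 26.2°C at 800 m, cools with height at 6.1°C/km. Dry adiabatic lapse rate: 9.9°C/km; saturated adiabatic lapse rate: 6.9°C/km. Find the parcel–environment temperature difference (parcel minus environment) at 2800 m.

-3.7°C (parcel cooler than environment)

Parcel:
  Dry to 1500 m: -9.9 × 0.7 km = -6.93°C, so T = 19.27°C.
  Saturated to 2800 m: -6.9 × 1.3 km = -8.97°C, so T = 10.3°C.
Environment:
  Environment to 2800 m: -6.1 × 2 km = -12.2°C, so T = 14°C.
T_parcel − T_env = 10.3 − 14 = -3.7°C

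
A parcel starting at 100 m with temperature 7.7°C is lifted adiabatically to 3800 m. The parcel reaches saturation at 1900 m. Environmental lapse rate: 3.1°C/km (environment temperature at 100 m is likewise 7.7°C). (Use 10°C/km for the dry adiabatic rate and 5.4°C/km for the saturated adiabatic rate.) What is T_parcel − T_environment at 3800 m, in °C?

Parcel:
  100–1900 m, dry: Δz = 1.8 km ⇒ ΔT = -18°C; T = -10.3°C
  1900–3800 m, saturated: Δz = 1.9 km ⇒ ΔT = -10.26°C; T = -20.56°C
Environment:
  100–3800 m, environment: Δz = 3.7 km ⇒ ΔT = -11.47°C; T = -3.77°C
T_parcel − T_env = -20.56 − (-3.77) = -16.79°C

-16.79°C (parcel cooler than environment)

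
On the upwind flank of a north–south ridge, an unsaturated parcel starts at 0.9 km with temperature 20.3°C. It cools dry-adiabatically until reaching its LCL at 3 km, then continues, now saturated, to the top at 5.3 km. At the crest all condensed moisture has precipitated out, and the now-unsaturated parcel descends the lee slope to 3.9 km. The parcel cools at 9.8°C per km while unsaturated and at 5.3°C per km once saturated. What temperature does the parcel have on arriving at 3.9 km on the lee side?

900 → 3000 m (dry, 9.8°C/km): ΔT = -9.8 × 2.1 = -20.58°C → T = -0.28°C
3000 → 5300 m (saturated, 5.3°C/km): ΔT = -5.3 × 2.3 = -12.19°C → T = -12.47°C
5300 → 3900 m (dry descent, 9.8°C/km): ΔT = +9.8 × 1.4 = +13.72°C → T = 1.25°C

1.25°C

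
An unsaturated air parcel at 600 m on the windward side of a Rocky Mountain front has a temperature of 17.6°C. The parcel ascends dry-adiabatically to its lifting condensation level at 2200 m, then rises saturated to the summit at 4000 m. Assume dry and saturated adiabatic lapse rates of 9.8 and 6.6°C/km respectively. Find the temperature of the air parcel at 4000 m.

From 600 m to 2200 m (dry): cools by 9.8 × 1.6 = 15.68°C, giving 1.92°C.
From 2200 m to 4000 m (saturated): cools by 6.6 × 1.8 = 11.88°C, giving -9.96°C.

-9.96°C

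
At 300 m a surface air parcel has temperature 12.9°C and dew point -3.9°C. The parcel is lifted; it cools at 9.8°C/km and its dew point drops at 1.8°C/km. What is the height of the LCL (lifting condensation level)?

T and T_d converge at 9.8 − 1.8 = 8°C per km
Height above start = (12.9 − (-3.9)) / 8 = 2.1 km
LCL altitude = 300 m + 2100 m = 2400 m

2400 m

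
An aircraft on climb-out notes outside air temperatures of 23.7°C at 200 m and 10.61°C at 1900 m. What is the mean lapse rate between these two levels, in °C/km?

7.7°C/km

Γ = −ΔT/Δz = (23.7 − 10.61) / (1900 − 200) m
  = 13.09°C / 1.7 km = 7.7°C/km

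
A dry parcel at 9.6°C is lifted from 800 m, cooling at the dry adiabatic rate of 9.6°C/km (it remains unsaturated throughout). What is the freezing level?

1800 m

Height above start = (9.6 − 0) / 9.6 = 1 km
Altitude = 800 m + 1000 m = 1800 m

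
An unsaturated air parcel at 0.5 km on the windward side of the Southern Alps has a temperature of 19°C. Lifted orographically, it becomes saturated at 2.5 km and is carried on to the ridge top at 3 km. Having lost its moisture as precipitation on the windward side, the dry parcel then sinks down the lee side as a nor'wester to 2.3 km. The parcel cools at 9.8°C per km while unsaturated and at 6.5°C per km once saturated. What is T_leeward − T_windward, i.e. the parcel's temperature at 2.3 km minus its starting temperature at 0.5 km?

500 → 2500 m (dry, 9.8°C/km): ΔT = -9.8 × 2 = -19.6°C → T = -0.6°C
2500 → 3000 m (saturated, 6.5°C/km): ΔT = -6.5 × 0.5 = -3.25°C → T = -3.85°C
3000 → 2300 m (dry descent, 9.8°C/km): ΔT = +9.8 × 0.7 = +6.86°C → T = 3.01°C
Net change vs windward start: 3.01 − 19 = -15.99°C

-15.99°C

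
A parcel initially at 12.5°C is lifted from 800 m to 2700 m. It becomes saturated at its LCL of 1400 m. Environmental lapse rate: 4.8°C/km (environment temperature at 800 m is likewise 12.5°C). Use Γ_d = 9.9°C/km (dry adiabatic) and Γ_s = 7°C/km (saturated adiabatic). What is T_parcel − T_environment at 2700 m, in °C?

-5.92°C (parcel cooler than environment)

Parcel:
  800–1400 m, dry: Δz = 0.6 km ⇒ ΔT = -5.94°C; T = 6.56°C
  1400–2700 m, saturated: Δz = 1.3 km ⇒ ΔT = -9.1°C; T = -2.54°C
Environment:
  800–2700 m, environment: Δz = 1.9 km ⇒ ΔT = -9.12°C; T = 3.38°C
T_parcel − T_env = -2.54 − 3.38 = -5.92°C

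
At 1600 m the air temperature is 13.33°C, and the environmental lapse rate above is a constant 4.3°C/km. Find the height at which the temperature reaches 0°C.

4700 m

Height above start = (13.33 − 0) / 4.3 = 3.1 km
Altitude = 1600 m + 3100 m = 4700 m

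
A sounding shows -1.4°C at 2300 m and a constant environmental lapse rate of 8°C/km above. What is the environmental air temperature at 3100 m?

-7.8°C

Environmental to 3100 m: -8 × 0.8 km = -6.4°C, so T = -7.8°C.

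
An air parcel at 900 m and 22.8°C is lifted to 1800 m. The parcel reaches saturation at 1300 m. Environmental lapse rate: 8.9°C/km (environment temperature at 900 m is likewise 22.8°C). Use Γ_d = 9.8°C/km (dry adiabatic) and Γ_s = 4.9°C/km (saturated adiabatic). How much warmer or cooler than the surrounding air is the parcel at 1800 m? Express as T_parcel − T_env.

Parcel:
  900–1300 m, dry: Δz = 0.4 km ⇒ ΔT = -3.92°C; T = 18.88°C
  1300–1800 m, saturated: Δz = 0.5 km ⇒ ΔT = -2.45°C; T = 16.43°C
Environment:
  900–1800 m, environment: Δz = 0.9 km ⇒ ΔT = -8.01°C; T = 14.79°C
T_parcel − T_env = 16.43 − 14.79 = +1.64°C

+1.64°C (parcel warmer than environment)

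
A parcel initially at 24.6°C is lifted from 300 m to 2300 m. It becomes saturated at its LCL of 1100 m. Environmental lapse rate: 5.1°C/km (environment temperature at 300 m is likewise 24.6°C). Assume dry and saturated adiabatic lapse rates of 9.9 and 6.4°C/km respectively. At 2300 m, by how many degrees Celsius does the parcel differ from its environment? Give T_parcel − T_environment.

-5.4°C (parcel cooler than environment)

Parcel:
  300–1100 m, dry: Δz = 0.8 km ⇒ ΔT = -7.92°C; T = 16.68°C
  1100–2300 m, saturated: Δz = 1.2 km ⇒ ΔT = -7.68°C; T = 9°C
Environment:
  300–2300 m, environment: Δz = 2 km ⇒ ΔT = -10.2°C; T = 14.4°C
T_parcel − T_env = 9 − 14.4 = -5.4°C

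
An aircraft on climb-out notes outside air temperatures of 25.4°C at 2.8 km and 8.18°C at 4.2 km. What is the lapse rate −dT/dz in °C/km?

12.3°C/km

Γ = −ΔT/Δz = (25.4 − 8.18) / (4200 − 2800) m
  = 17.22°C / 1.4 km = 12.3°C/km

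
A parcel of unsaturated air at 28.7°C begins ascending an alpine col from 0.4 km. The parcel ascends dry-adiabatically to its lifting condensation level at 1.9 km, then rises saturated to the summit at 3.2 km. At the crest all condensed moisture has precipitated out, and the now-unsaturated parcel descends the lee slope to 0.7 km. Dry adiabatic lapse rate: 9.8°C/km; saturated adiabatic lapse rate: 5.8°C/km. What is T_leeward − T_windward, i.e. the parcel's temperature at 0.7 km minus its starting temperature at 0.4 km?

400–1900 m, dry: Δz = 1.5 km ⇒ ΔT = -14.7°C; T = 14°C
1900–3200 m, saturated: Δz = 1.3 km ⇒ ΔT = -7.54°C; T = 6.46°C
3200–700 m, dry descent: Δz = 2.5 km ⇒ ΔT = +24.5°C; T = 30.96°C
Net change vs windward start: 30.96 − 28.7 = +2.26°C

+2.26°C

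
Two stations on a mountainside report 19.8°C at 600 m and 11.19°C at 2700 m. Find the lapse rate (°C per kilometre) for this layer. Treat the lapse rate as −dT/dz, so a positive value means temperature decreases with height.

4.1°C/km

Γ = −ΔT/Δz = (19.8 − 11.19) / (2700 − 600) m
  = 8.61°C / 2.1 km = 4.1°C/km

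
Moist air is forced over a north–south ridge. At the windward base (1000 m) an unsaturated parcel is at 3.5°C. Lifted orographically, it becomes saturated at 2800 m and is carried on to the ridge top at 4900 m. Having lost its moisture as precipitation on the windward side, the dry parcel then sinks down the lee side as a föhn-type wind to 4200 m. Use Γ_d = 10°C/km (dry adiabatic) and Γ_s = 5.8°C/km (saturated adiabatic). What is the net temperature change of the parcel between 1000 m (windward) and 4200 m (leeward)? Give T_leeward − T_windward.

From 1000 m to 2800 m (dry): cools by 10 × 1.8 = 18°C, giving -14.5°C.
From 2800 m to 4900 m (saturated): cools by 5.8 × 2.1 = 12.18°C, giving -26.68°C.
From 4900 m to 4200 m (dry descent): warms by 10 × 0.7 = 7°C, giving -19.68°C.
Net change vs windward start: -19.68 − 3.5 = -23.18°C

-23.18°C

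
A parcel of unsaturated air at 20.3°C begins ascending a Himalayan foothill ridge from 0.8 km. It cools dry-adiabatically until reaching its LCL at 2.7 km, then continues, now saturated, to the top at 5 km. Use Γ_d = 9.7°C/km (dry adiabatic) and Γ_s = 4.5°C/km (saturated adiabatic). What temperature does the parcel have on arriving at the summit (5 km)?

-8.48°C

800–2700 m, dry: Δz = 1.9 km ⇒ ΔT = -18.43°C; T = 1.87°C
2700–5000 m, saturated: Δz = 2.3 km ⇒ ΔT = -10.35°C; T = -8.48°C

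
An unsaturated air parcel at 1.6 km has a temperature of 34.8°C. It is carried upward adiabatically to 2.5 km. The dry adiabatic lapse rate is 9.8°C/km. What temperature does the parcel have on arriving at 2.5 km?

1600–2500 m, dry adiabatic: Δz = 0.9 km ⇒ ΔT = -8.82°C; T = 25.98°C

25.98°C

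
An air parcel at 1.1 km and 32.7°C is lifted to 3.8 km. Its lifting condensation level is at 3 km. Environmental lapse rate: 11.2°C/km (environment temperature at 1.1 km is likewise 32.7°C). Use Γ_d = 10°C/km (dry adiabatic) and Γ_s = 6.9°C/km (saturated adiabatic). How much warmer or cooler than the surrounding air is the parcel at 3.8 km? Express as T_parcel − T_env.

+5.72°C (parcel warmer than environment)

Parcel:
  Dry to 3000 m: -10 × 1.9 km = -19°C, so T = 13.7°C.
  Saturated to 3800 m: -6.9 × 0.8 km = -5.52°C, so T = 8.18°C.
Environment:
  Environment to 3800 m: -11.2 × 2.7 km = -30.24°C, so T = 2.46°C.
T_parcel − T_env = 8.18 − 2.46 = +5.72°C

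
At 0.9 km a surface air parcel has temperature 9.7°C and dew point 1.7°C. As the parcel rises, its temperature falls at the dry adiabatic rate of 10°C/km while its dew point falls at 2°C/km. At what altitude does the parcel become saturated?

1.9 km

T and T_d converge at 10 − 2 = 8°C per km
Height above start = (9.7 − 1.7) / 8 = 1 km
LCL altitude = 900 m + 1000 m = 1900 m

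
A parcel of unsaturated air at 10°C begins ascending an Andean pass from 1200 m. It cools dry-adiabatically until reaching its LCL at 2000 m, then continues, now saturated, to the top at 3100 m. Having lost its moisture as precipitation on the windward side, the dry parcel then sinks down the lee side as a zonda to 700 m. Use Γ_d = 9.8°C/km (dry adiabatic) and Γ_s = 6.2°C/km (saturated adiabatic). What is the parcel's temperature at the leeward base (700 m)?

18.86°C

From 1200 m to 2000 m (dry): cools by 9.8 × 0.8 = 7.84°C, giving 2.16°C.
From 2000 m to 3100 m (saturated): cools by 6.2 × 1.1 = 6.82°C, giving -4.66°C.
From 3100 m to 700 m (dry descent): warms by 9.8 × 2.4 = 23.52°C, giving 18.86°C.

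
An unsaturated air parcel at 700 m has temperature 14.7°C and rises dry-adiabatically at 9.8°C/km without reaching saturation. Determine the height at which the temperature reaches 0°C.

Height above start = (14.7 − 0) / 9.8 = 1.5 km
Altitude = 700 m + 1500 m = 2200 m

2200 m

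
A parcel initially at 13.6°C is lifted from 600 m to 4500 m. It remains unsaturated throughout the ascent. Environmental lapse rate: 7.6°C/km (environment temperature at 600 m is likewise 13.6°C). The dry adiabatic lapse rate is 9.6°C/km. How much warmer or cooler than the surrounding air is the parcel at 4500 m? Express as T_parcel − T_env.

Parcel:
  600–4500 m, dry: Δz = 3.9 km ⇒ ΔT = -37.44°C; T = -23.84°C
Environment:
  600–4500 m, environment: Δz = 3.9 km ⇒ ΔT = -29.64°C; T = -16.04°C
T_parcel − T_env = -23.84 − (-16.04) = -7.8°C

-7.8°C (parcel cooler than environment)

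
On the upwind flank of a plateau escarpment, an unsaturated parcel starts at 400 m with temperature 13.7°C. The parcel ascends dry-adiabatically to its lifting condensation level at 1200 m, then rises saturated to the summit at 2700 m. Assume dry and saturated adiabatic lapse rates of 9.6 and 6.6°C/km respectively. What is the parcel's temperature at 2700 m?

400–1200 m, dry: Δz = 0.8 km ⇒ ΔT = -7.68°C; T = 6.02°C
1200–2700 m, saturated: Δz = 1.5 km ⇒ ΔT = -9.9°C; T = -3.88°C

-3.88°C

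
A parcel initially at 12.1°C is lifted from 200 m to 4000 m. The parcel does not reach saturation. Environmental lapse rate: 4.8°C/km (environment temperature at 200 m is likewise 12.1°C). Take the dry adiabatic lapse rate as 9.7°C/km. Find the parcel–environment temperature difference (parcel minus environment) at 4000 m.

Parcel:
  200–4000 m, dry: Δz = 3.8 km ⇒ ΔT = -36.86°C; T = -24.76°C
Environment:
  200–4000 m, environment: Δz = 3.8 km ⇒ ΔT = -18.24°C; T = -6.14°C
T_parcel − T_env = -24.76 − (-6.14) = -18.62°C

-18.62°C (parcel cooler than environment)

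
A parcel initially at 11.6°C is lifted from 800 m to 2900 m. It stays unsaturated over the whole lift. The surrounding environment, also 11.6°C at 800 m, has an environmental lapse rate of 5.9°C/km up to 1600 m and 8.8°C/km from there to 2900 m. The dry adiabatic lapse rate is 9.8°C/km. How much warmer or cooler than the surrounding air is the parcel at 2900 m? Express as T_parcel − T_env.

Parcel:
  From 800 m to 2900 m (dry): cools by 9.8 × 2.1 = 20.58°C, giving -8.98°C.
Environment:
  From 800 m to 1600 m (environment, lower layer): cools by 5.9 × 0.8 = 4.72°C, giving 6.88°C.
  From 1600 m to 2900 m (environment, upper layer): cools by 8.8 × 1.3 = 11.44°C, giving -4.56°C.
T_parcel − T_env = -8.98 − (-4.56) = -4.42°C

-4.42°C (parcel cooler than environment)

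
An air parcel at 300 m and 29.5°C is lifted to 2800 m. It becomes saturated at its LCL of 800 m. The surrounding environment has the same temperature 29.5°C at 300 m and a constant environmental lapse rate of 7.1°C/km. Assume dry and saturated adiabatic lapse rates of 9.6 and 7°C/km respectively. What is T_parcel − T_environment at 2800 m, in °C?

Parcel:
  Dry to 800 m: -9.6 × 0.5 km = -4.8°C, so T = 24.7°C.
  Saturated to 2800 m: -7 × 2 km = -14°C, so T = 10.7°C.
Environment:
  Environment to 2800 m: -7.1 × 2.5 km = -17.75°C, so T = 11.75°C.
T_parcel − T_env = 10.7 − 11.75 = -1.05°C

-1.05°C (parcel cooler than environment)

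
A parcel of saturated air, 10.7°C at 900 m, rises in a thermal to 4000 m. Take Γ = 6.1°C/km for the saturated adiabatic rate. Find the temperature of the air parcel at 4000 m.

900–4000 m, saturated adiabatic: Δz = 3.1 km ⇒ ΔT = -18.91°C; T = -8.21°C

-8.21°C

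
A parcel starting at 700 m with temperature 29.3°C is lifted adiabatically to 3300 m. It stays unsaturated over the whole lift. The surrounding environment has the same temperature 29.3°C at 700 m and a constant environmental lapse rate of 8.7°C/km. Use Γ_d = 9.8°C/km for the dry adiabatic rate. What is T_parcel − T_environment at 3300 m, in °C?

-2.86°C (parcel cooler than environment)

Parcel:
  700 → 3300 m (dry, 9.8°C/km): ΔT = -9.8 × 2.6 = -25.48°C → T = 3.82°C
Environment:
  700 → 3300 m (environment, 8.7°C/km): ΔT = -8.7 × 2.6 = -22.62°C → T = 6.68°C
T_parcel − T_env = 3.82 − 6.68 = -2.86°C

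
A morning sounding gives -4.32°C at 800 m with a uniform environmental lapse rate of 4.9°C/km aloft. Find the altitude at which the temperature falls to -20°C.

Height above start = (-4.32 − (-20)) / 4.9 = 3.2 km
Altitude = 800 m + 3200 m = 4000 m

4000 m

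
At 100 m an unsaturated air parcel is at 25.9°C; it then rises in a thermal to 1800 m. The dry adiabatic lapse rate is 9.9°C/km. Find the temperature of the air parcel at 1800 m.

100 → 1800 m (dry adiabatic, 9.9°C/km): ΔT = -9.9 × 1.7 = -16.83°C → T = 9.07°C

9.07°C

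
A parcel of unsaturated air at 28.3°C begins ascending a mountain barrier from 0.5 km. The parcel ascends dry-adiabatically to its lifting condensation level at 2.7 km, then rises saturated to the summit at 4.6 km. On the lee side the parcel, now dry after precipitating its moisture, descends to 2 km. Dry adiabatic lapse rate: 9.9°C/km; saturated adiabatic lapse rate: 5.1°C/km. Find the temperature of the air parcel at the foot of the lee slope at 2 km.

500–2700 m, dry: Δz = 2.2 km ⇒ ΔT = -21.78°C; T = 6.52°C
2700–4600 m, saturated: Δz = 1.9 km ⇒ ΔT = -9.69°C; T = -3.17°C
4600–2000 m, dry descent: Δz = 2.6 km ⇒ ΔT = +25.74°C; T = 22.57°C

22.57°C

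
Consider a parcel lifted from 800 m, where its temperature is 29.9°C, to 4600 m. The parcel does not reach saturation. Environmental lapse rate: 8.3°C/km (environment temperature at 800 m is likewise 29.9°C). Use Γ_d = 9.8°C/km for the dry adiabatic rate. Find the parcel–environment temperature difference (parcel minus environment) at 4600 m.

-5.7°C (parcel cooler than environment)

Parcel:
  Dry to 4600 m: -9.8 × 3.8 km = -37.24°C, so T = -7.34°C.
Environment:
  Environment to 4600 m: -8.3 × 3.8 km = -31.54°C, so T = -1.64°C.
T_parcel − T_env = -7.34 − (-1.64) = -5.7°C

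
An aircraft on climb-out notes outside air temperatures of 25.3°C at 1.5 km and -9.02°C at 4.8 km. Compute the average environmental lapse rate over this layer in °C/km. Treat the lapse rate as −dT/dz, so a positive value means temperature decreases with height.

Γ = −ΔT/Δz = (25.3 − (-9.02)) / (4800 − 1500) m
  = 34.32°C / 3.3 km = 10.4°C/km

10.4°C/km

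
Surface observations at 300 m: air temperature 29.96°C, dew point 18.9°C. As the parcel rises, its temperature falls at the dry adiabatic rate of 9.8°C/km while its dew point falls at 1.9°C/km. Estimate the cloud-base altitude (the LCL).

1700 m

T and T_d converge at 9.8 − 1.9 = 7.9°C per km
Height above start = (29.96 − 18.9) / 7.9 = 1.4 km
LCL altitude = 300 m + 1400 m = 1700 m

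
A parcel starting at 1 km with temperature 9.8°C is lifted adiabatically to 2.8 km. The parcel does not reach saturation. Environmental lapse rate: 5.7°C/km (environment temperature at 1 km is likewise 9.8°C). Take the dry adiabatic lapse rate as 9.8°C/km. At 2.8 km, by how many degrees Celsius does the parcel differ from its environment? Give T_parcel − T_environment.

-7.38°C (parcel cooler than environment)

Parcel:
  Dry to 2800 m: -9.8 × 1.8 km = -17.64°C, so T = -7.84°C.
Environment:
  Environment to 2800 m: -5.7 × 1.8 km = -10.26°C, so T = -0.46°C.
T_parcel − T_env = -7.84 − (-0.46) = -7.38°C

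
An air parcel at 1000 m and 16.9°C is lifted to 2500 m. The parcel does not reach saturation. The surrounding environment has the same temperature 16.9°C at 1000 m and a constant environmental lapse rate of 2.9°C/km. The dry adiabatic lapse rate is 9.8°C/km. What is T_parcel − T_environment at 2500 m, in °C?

Parcel:
  From 1000 m to 2500 m (dry): cools by 9.8 × 1.5 = 14.7°C, giving 2.2°C.
Environment:
  From 1000 m to 2500 m (environment): cools by 2.9 × 1.5 = 4.35°C, giving 12.55°C.
T_parcel − T_env = 2.2 − 12.55 = -10.35°C

-10.35°C (parcel cooler than environment)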